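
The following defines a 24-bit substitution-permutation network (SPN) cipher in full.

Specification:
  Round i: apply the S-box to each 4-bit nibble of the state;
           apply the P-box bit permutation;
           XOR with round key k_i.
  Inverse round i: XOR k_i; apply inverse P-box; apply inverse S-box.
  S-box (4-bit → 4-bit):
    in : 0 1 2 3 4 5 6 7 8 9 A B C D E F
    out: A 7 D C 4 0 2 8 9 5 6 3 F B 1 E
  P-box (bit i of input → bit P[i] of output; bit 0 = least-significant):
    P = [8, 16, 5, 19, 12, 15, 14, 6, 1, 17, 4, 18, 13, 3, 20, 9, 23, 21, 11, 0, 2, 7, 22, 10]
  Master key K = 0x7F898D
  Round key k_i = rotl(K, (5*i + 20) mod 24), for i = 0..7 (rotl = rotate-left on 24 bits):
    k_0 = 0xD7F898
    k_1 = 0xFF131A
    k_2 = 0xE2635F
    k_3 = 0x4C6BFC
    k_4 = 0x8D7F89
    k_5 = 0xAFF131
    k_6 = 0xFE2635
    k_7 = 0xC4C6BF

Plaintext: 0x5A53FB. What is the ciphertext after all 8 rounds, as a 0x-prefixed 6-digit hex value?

s_0 = plaintext = 0x5A53FB
s_1 = Round(s_0, k_0) = 0xF231C8
s_2 = Round(s_1, k_1) = 0x25CCC9
s_3 = Round(s_2, k_2) = 0xB49421
s_4 = Round(s_3, k_3) = 0x5D1208
s_5 = Round(s_4, k_4) = 0x31DED2
s_6 = Round(s_5, k_5) = 0x474E5B
s_7 = Round(s_6, k_6) = 0xAF2736
s_8 = Round(s_7, k_7) = 0xB1AC7E

0xB1AC7E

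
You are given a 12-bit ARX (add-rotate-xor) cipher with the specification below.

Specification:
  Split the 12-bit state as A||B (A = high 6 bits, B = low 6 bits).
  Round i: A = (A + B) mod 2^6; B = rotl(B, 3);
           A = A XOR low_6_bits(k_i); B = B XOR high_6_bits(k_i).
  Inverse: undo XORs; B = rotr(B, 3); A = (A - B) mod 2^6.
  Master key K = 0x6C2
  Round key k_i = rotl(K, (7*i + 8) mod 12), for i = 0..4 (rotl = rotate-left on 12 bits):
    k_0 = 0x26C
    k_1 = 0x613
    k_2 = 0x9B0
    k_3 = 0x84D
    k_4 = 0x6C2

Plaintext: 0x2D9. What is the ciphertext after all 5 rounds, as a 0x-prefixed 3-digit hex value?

0x430

s_0 = plaintext = 0x2D9
s_1 = Round(s_0, k_0) = 0x202
s_2 = Round(s_1, k_1) = 0x648
s_3 = Round(s_2, k_2) = 0x467
s_4 = Round(s_3, k_3) = 0xD5D
s_5 = Round(s_4, k_4) = 0x430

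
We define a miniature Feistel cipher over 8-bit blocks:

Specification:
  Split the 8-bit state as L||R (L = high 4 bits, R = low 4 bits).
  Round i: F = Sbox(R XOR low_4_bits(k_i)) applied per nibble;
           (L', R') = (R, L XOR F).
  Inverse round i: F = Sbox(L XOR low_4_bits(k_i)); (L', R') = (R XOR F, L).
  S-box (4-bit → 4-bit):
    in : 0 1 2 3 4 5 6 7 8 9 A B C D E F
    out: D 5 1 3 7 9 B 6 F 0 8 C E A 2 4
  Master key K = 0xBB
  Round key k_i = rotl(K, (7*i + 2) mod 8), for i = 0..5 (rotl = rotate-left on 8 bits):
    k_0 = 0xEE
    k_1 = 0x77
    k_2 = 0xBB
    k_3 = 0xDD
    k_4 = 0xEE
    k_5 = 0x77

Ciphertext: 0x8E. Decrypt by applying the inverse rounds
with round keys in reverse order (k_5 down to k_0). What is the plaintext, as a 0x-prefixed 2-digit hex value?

0xC2

s_0 = ciphertext = 0x8E
s_1 = InvRound(s_0, k_5) = 0xA8
s_2 = InvRound(s_1, k_4) = 0xFA
s_3 = InvRound(s_2, k_3) = 0xBF
s_4 = InvRound(s_3, k_2) = 0x2B
s_5 = InvRound(s_4, k_1) = 0x22
s_6 = InvRound(s_5, k_0) = 0xC2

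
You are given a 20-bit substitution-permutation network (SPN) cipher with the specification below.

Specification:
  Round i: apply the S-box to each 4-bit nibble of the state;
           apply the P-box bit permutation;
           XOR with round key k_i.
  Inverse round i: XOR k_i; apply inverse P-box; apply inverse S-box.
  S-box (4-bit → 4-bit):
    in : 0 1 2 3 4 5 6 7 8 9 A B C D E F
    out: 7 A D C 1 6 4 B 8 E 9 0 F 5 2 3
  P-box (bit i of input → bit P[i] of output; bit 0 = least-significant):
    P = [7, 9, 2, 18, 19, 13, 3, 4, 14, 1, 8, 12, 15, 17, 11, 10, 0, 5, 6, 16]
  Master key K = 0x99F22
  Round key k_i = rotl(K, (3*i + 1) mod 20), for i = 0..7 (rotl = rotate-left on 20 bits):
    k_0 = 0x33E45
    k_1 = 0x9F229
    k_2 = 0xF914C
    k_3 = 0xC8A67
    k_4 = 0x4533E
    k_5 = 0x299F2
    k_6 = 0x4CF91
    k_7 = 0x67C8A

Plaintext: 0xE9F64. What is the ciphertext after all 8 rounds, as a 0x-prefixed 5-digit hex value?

s_0 = plaintext = 0xE9F64
s_1 = Round(s_0, k_0) = 0x172EF
s_2 = Round(s_1, k_1) = 0xA0589
s_3 = Round(s_2, k_2) = 0x81A5B
s_4 = Round(s_3, k_3) = 0xFFE6F
s_5 = Round(s_4, k_4) = 0x6D195
s_6 = Round(s_5, k_5) = 0x223AC
s_7 = Round(s_6, k_6) = 0x95044
s_8 = Round(s_7, k_7) = 0xD3568

0xD3568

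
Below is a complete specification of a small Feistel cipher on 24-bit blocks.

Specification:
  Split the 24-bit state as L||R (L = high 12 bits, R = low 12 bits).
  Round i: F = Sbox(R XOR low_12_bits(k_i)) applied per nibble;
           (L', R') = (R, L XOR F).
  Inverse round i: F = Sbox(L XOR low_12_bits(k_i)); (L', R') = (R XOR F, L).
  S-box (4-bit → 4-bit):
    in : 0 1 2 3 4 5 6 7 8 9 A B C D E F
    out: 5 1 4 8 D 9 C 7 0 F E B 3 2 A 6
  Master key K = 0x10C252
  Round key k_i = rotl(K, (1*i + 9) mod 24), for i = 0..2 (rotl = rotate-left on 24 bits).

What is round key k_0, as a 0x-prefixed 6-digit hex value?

K = 0x10C252
k_0 = rotl(K, (1*0+9) mod 24) = rotl(K, 9) = 0x84A421

0x84A421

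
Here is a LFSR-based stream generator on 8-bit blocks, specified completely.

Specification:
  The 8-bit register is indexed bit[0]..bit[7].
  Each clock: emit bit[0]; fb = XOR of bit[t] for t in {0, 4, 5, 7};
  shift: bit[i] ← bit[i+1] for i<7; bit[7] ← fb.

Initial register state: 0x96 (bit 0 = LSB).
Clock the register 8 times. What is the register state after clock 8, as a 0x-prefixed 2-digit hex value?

0x46

reg_0 = 0x96
clock 1: out=0, reg = 0x4B
clock 2: out=1, reg = 0xA5
clock 3: out=1, reg = 0xD2
clock 4: out=0, reg = 0x69
clock 5: out=1, reg = 0x34
clock 6: out=0, reg = 0x1A
clock 7: out=0, reg = 0x8D
clock 8: out=1, reg = 0x46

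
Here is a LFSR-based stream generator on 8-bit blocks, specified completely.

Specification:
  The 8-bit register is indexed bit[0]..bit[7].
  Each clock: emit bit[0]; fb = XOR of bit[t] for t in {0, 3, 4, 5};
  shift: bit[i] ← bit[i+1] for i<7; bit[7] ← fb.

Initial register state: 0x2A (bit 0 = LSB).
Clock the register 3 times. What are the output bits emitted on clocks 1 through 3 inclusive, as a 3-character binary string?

010

reg_0 = 0x2A
clock 1: out=0, reg = 0x15
clock 2: out=1, reg = 0x0A
clock 3: out=0, reg = 0x85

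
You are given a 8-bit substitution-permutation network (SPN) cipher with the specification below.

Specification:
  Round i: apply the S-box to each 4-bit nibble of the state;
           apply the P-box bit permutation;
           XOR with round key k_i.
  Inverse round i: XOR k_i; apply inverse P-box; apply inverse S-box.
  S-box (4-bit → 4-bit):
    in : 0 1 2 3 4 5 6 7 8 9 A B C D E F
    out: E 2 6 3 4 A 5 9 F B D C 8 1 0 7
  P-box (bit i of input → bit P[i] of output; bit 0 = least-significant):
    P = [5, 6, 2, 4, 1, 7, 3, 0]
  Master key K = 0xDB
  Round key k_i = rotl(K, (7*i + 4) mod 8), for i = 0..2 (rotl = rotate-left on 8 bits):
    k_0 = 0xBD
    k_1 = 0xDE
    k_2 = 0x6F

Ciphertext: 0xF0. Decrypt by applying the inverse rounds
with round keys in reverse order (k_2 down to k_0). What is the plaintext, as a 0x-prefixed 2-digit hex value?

0xB8

s_0 = ciphertext = 0xF0
s_1 = InvRound(s_0, k_2) = 0x8B
s_2 = InvRound(s_1, k_1) = 0xC0
s_3 = InvRound(s_2, k_0) = 0xB8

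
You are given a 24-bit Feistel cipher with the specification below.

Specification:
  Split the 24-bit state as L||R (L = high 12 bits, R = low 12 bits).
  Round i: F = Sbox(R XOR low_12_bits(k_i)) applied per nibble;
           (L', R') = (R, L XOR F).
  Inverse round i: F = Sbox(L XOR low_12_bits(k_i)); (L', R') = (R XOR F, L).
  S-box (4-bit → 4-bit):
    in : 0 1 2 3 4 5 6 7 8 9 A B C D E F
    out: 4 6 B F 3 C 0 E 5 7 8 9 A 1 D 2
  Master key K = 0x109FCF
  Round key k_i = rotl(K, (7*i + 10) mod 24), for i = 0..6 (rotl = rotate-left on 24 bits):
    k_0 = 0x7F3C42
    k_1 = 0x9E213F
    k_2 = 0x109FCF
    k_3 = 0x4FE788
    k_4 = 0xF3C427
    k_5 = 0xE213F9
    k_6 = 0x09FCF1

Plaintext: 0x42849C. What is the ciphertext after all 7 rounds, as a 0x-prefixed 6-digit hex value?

s_0 = plaintext = 0x42849C
s_1 = Round(s_0, k_0) = 0x49C135
s_2 = Round(s_1, k_1) = 0x1350D4
s_3 = Round(s_2, k_2) = 0x0D435C
s_4 = Round(s_3, k_3) = 0x35C3C7
s_5 = Round(s_4, k_4) = 0x3C7D88
s_6 = Round(s_5, k_5) = 0xD88E21
s_7 = Round(s_6, k_6) = 0xE2169C

0xE2169C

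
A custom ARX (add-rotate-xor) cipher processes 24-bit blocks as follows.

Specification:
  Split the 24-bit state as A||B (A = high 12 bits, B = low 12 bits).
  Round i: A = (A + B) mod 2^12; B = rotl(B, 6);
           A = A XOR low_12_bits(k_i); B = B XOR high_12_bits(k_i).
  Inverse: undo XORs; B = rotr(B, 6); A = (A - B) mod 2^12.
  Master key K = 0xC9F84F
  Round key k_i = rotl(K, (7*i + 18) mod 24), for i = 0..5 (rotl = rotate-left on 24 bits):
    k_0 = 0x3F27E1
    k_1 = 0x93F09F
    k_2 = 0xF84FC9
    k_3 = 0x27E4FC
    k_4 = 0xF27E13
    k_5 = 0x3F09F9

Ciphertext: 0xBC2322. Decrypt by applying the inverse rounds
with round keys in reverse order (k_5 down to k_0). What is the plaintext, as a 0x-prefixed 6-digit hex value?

0x0A4FDE

s_0 = ciphertext = 0xBC2322
s_1 = InvRound(s_0, k_5) = 0xDB8483
s_2 = InvRound(s_1, k_4) = 0xA7D92E
s_3 = InvRound(s_2, k_3) = 0xA5442D
s_4 = InvRound(s_3, k_2) = 0xB2FA6E
s_5 = InvRound(s_4, k_1) = 0x76344D
s_6 = InvRound(s_5, k_0) = 0x0A4FDE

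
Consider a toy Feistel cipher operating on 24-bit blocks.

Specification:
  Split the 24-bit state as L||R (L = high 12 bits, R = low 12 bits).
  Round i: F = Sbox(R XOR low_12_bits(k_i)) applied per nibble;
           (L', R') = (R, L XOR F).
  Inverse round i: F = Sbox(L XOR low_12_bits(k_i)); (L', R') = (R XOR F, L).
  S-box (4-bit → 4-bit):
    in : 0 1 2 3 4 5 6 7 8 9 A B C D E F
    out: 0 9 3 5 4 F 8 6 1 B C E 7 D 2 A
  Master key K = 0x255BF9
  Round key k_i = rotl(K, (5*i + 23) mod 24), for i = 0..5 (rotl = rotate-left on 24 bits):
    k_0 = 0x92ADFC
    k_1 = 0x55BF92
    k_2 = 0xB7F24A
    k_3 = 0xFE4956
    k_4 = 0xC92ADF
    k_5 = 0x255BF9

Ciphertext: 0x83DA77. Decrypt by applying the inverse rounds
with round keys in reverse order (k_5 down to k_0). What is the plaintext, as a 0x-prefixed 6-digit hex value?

0x88CE08

s_0 = ciphertext = 0x83DA77
s_1 = InvRound(s_0, k_5) = 0xF0383D
s_2 = InvRound(s_1, k_4) = 0x7EAF03
s_3 = InvRound(s_2, k_3) = 0xDE47EA
s_4 = InvRound(s_3, k_2) = 0xD28DE4
s_5 = InvRound(s_4, k_1) = 0xE08D28
s_6 = InvRound(s_5, k_0) = 0x88CE08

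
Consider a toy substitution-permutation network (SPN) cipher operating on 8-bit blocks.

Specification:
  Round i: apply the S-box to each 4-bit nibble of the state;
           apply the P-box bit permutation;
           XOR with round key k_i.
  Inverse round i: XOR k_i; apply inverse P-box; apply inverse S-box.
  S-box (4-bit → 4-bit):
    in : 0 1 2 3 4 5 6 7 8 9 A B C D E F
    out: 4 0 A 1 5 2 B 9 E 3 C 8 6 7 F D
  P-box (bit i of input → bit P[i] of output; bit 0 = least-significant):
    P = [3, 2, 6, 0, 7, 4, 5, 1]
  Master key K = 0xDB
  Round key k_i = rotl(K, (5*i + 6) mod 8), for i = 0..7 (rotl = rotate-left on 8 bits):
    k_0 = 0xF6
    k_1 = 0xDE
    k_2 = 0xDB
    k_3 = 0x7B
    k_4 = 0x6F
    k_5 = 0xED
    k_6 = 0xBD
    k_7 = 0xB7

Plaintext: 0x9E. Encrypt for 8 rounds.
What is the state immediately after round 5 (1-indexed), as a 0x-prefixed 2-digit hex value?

s_0 = plaintext = 0x9E
s_1 = Round(s_0, k_0) = 0x2B
s_2 = Round(s_1, k_1) = 0xCD
s_3 = Round(s_2, k_2) = 0xA7
s_4 = Round(s_3, k_3) = 0x50
s_5 = Round(s_4, k_4) = 0x3F
s_6 = Round(s_5, k_5) = 0x24
s_7 = Round(s_6, k_6) = 0xE7
s_8 = Round(s_7, k_7) = 0x0C

0x3F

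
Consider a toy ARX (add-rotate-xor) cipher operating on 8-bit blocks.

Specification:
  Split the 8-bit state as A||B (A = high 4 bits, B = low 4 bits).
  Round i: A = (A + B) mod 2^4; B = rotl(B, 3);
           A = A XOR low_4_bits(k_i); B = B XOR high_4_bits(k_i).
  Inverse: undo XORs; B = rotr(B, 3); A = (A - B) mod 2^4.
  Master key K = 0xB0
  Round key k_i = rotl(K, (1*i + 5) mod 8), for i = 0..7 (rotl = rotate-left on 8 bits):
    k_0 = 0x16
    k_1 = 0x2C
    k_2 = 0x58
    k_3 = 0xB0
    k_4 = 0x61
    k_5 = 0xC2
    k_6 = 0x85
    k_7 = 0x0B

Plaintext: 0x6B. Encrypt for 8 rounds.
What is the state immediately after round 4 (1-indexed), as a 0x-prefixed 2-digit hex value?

s_0 = plaintext = 0x6B
s_1 = Round(s_0, k_0) = 0x7C
s_2 = Round(s_1, k_1) = 0xF4
s_3 = Round(s_2, k_2) = 0xB7
s_4 = Round(s_3, k_3) = 0x20
s_5 = Round(s_4, k_4) = 0x36
s_6 = Round(s_5, k_5) = 0xBF
s_7 = Round(s_6, k_6) = 0xF7
s_8 = Round(s_7, k_7) = 0xDB

0x20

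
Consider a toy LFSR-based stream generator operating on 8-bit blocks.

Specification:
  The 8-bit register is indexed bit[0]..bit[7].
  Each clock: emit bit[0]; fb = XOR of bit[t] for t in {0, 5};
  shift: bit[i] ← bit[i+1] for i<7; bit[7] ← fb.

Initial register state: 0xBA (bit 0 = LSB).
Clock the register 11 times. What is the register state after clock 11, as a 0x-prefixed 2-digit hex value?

0x70

reg_0 = 0xBA
clock 1: out=0, reg = 0xDD
clock 2: out=1, reg = 0xEE
clock 3: out=0, reg = 0xF7
clock 4: out=1, reg = 0x7B
clock 5: out=1, reg = 0x3D
clock 6: out=1, reg = 0x1E
clock 7: out=0, reg = 0x0F
clock 8: out=1, reg = 0x87
clock 9: out=1, reg = 0xC3
clock 10: out=1, reg = 0xE1
clock 11: out=1, reg = 0x70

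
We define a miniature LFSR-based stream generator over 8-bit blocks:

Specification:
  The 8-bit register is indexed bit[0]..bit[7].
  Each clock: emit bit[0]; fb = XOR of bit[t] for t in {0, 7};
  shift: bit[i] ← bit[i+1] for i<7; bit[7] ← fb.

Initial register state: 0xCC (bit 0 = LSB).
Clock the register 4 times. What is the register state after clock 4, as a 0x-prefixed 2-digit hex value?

0xBC

reg_0 = 0xCC
clock 1: out=0, reg = 0xE6
clock 2: out=0, reg = 0xF3
clock 3: out=1, reg = 0x79
clock 4: out=1, reg = 0xBC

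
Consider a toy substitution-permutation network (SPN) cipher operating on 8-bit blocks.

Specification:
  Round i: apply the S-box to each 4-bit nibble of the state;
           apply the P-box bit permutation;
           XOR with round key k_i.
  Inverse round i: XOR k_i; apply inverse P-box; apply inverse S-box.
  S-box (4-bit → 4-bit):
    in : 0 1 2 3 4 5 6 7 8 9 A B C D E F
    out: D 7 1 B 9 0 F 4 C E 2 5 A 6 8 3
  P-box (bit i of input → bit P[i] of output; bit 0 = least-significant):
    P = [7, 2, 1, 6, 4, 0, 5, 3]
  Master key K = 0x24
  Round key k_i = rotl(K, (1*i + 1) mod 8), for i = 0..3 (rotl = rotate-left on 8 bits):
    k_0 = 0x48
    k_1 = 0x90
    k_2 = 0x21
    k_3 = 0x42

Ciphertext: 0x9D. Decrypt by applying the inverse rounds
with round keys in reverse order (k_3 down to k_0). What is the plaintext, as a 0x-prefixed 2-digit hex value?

s_0 = ciphertext = 0x9D
s_1 = InvRound(s_0, k_3) = 0x36
s_2 = InvRound(s_1, k_2) = 0xFD
s_3 = InvRound(s_2, k_1) = 0x9C
s_4 = InvRound(s_3, k_0) = 0x23

0x23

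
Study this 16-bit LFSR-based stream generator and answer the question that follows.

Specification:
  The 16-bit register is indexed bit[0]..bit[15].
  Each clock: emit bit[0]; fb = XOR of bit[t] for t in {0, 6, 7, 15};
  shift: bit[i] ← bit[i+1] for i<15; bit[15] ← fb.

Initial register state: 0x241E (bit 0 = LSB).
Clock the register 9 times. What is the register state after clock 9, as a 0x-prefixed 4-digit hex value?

reg_0 = 0x241E
clock 1: out=0, reg = 0x120F
clock 2: out=1, reg = 0x8907
clock 3: out=1, reg = 0x4483
clock 4: out=1, reg = 0x2241
clock 5: out=1, reg = 0x1120
clock 6: out=0, reg = 0x0890
clock 7: out=0, reg = 0x8448
clock 8: out=0, reg = 0x4224
clock 9: out=0, reg = 0x2112

0x2112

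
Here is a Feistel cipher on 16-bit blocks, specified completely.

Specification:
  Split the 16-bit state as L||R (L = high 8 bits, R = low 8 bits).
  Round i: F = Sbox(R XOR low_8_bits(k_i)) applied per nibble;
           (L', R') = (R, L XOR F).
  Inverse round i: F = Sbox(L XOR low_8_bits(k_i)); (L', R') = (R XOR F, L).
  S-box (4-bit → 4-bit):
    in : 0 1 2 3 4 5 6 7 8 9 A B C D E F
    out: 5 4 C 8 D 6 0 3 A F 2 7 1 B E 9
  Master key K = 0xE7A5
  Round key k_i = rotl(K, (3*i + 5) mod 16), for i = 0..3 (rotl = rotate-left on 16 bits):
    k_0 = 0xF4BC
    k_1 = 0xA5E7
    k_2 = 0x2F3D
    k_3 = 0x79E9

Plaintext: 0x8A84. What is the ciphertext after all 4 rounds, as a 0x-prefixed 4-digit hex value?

s_0 = plaintext = 0x8A84
s_1 = Round(s_0, k_0) = 0x8400
s_2 = Round(s_1, k_1) = 0x0067
s_3 = Round(s_2, k_2) = 0x6762
s_4 = Round(s_3, k_3) = 0x62C0

0x62C0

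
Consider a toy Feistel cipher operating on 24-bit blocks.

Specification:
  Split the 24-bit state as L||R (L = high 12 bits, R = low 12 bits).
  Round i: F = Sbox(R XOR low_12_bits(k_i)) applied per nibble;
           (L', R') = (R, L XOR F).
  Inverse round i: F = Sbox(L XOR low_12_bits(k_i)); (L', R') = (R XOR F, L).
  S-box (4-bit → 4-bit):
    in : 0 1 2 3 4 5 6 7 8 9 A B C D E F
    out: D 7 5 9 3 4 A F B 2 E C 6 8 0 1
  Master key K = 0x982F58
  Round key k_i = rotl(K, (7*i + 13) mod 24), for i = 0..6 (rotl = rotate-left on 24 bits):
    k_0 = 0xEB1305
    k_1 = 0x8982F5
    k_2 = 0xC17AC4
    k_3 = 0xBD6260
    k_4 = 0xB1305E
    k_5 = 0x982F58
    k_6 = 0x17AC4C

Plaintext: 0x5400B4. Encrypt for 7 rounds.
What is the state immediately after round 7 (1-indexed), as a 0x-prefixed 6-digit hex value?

0x95FE00

s_0 = plaintext = 0x5400B4
s_1 = Round(s_0, k_0) = 0x0B4C87
s_2 = Round(s_1, k_1) = 0xC87041
s_3 = Round(s_2, k_2) = 0x041233
s_4 = Round(s_3, k_3) = 0x233D08
s_5 = Round(s_4, k_4) = 0xD08A79
s_6 = Round(s_5, k_5) = 0xA7995F
s_7 = Round(s_6, k_6) = 0x95FE00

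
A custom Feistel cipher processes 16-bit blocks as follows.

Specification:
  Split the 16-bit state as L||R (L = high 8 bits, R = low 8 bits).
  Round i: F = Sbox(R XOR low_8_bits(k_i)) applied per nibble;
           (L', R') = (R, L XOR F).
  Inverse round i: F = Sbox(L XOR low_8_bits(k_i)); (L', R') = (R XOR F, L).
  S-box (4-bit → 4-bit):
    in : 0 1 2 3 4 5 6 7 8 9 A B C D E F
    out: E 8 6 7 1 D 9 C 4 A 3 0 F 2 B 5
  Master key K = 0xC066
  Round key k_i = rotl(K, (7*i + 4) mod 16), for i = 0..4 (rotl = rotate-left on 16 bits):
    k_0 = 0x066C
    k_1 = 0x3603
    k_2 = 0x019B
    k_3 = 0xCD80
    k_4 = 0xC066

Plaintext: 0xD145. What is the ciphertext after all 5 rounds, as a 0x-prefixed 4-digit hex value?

0xC5AF

s_0 = plaintext = 0xD145
s_1 = Round(s_0, k_0) = 0x45BB
s_2 = Round(s_1, k_1) = 0xBB41
s_3 = Round(s_2, k_2) = 0x4198
s_4 = Round(s_3, k_3) = 0x98C5
s_5 = Round(s_4, k_4) = 0xC5AF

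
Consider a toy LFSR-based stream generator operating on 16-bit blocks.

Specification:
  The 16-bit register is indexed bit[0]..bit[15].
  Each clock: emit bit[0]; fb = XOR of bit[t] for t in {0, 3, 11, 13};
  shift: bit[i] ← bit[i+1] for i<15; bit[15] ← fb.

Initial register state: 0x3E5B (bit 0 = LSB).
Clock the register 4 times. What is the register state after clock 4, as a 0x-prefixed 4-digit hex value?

0x63E5

reg_0 = 0x3E5B
clock 1: out=1, reg = 0x1F2D
clock 2: out=1, reg = 0x8F96
clock 3: out=0, reg = 0xC7CB
clock 4: out=1, reg = 0x63E5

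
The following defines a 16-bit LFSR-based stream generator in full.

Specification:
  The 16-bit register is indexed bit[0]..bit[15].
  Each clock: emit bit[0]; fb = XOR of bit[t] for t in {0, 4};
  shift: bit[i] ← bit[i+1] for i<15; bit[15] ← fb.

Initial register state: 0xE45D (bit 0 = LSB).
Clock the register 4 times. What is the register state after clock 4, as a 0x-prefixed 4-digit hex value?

reg_0 = 0xE45D
clock 1: out=1, reg = 0x722E
clock 2: out=0, reg = 0x3917
clock 3: out=1, reg = 0x1C8B
clock 4: out=1, reg = 0x8E45

0x8E45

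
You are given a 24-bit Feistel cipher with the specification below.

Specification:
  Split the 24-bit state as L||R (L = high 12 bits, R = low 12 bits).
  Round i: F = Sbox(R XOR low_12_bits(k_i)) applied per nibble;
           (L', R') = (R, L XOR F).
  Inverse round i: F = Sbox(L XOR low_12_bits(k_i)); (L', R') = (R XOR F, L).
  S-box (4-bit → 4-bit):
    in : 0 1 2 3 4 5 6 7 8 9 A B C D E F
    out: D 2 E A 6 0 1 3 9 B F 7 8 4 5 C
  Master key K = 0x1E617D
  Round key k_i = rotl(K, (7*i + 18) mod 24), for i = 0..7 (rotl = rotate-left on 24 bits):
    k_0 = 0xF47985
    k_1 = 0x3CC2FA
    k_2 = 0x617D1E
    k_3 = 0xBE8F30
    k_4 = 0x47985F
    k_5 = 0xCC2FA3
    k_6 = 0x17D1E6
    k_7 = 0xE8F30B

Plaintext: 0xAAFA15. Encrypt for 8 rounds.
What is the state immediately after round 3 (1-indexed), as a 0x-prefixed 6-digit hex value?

0x44CB1C

s_0 = plaintext = 0xAAFA15
s_1 = Round(s_0, k_0) = 0xA15012
s_2 = Round(s_1, k_1) = 0x01244C
s_3 = Round(s_2, k_2) = 0x44CB1C
s_4 = Round(s_3, k_3) = 0xB1C2A4
s_5 = Round(s_4, k_4) = 0x2A44DB
s_6 = Round(s_5, k_5) = 0x4DB59D
s_7 = Round(s_6, k_6) = 0x59D2EC
s_8 = Round(s_7, k_7) = 0x2EC7CE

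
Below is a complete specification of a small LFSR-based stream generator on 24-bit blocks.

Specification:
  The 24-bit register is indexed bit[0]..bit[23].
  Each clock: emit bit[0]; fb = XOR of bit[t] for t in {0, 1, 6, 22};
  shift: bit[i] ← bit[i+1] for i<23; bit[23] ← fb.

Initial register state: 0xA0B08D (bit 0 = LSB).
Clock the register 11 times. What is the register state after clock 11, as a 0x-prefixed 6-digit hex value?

reg_0 = 0xA0B08D
clock 1: out=1, reg = 0xD05846
clock 2: out=0, reg = 0xE82C23
clock 3: out=1, reg = 0xF41611
clock 4: out=1, reg = 0x7A0B08
clock 5: out=0, reg = 0xBD0584
clock 6: out=0, reg = 0x5E82C2
clock 7: out=0, reg = 0xAF4161
clock 8: out=1, reg = 0x57A0B0
clock 9: out=0, reg = 0xABD058
clock 10: out=0, reg = 0xD5E82C
clock 11: out=0, reg = 0xEAF416

0xEAF416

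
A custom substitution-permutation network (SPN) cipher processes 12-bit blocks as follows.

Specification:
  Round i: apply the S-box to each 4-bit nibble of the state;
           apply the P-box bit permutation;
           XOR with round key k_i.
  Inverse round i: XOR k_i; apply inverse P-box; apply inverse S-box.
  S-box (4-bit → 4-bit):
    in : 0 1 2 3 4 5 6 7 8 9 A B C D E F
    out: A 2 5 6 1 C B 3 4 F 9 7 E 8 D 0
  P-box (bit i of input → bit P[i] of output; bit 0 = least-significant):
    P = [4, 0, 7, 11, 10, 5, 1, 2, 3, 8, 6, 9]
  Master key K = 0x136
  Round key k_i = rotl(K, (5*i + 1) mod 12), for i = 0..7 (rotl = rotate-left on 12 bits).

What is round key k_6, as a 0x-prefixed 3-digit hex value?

K = 0x136
k_0 = rotl(K, (5*0+1) mod 12) = rotl(K, 1) = 0x26C
k_1 = rotl(K, (5*1+1) mod 12) = rotl(K, 6) = 0xD84
k_2 = rotl(K, (5*2+1) mod 12) = rotl(K, 11) = 0x09B
k_3 = rotl(K, (5*3+1) mod 12) = rotl(K, 4) = 0x361
k_4 = rotl(K, (5*4+1) mod 12) = rotl(K, 9) = 0xC26
k_5 = rotl(K, (5*5+1) mod 12) = rotl(K, 2) = 0x4D8
k_6 = rotl(K, (5*6+1) mod 12) = rotl(K, 7) = 0xB09

0xB09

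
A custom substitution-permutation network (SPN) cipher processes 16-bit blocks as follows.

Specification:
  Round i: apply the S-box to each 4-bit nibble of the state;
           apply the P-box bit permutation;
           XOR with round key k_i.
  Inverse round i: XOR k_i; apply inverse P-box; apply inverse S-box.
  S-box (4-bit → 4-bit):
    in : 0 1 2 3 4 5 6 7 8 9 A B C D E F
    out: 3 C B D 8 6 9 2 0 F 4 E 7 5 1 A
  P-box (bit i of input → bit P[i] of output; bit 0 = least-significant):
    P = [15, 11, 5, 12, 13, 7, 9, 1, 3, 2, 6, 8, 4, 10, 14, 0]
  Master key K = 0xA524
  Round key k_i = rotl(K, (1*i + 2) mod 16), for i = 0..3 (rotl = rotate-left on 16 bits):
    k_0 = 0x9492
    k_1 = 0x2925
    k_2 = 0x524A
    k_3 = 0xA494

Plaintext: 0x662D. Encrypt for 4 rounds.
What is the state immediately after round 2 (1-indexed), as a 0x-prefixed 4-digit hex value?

0xD1D2

s_0 = plaintext = 0x662D
s_1 = Round(s_0, k_0) = 0x3529
s_2 = Round(s_1, k_1) = 0xD1D2
s_3 = Round(s_2, k_2) = 0xA91A
s_4 = Round(s_3, k_3) = 0xE7FA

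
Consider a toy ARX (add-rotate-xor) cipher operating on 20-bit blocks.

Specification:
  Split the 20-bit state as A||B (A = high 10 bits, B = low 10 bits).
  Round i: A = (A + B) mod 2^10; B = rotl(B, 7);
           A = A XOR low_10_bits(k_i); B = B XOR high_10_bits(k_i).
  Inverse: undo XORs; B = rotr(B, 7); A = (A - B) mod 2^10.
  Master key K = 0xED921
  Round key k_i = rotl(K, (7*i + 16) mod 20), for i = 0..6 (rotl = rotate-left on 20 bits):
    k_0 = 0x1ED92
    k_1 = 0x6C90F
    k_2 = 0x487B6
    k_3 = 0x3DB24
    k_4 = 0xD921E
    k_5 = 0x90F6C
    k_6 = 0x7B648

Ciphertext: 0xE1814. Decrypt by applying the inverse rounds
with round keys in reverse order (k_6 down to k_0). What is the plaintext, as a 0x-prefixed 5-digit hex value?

s_0 = ciphertext = 0xE1814
s_1 = InvRound(s_0, k_6) = 0x80FCB
s_2 = InvRound(s_1, k_5) = 0x4B043
s_3 = InvRound(s_2, k_4) = 0x7D13E
s_4 = InvRound(s_3, k_3) = 0x23643
s_5 = InvRound(s_4, k_2) = 0x09716
s_6 = InvRound(s_5, k_1) = 0x01525
s_7 = InvRound(s_6, k_0) = 0xA96F2

0xA96F2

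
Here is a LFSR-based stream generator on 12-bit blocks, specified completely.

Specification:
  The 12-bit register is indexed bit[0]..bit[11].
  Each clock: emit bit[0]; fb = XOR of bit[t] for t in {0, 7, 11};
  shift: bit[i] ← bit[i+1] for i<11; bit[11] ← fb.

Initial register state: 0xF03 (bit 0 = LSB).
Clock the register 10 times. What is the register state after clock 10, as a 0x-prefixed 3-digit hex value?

reg_0 = 0xF03
clock 1: out=1, reg = 0x781
clock 2: out=1, reg = 0x3C0
clock 3: out=0, reg = 0x9E0
clock 4: out=0, reg = 0x4F0
clock 5: out=0, reg = 0xA78
clock 6: out=0, reg = 0xD3C
clock 7: out=0, reg = 0xE9E
clock 8: out=0, reg = 0x74F
clock 9: out=1, reg = 0xBA7
clock 10: out=1, reg = 0xDD3

0xDD3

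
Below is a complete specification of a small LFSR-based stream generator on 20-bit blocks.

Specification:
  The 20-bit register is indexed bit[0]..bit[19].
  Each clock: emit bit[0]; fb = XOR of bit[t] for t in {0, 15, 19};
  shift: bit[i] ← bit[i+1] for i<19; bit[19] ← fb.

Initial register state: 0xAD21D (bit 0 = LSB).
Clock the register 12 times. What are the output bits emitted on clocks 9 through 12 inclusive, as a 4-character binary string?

0100

reg_0 = 0xAD21D
clock 1: out=1, reg = 0xD690E
clock 2: out=0, reg = 0xEB487
clock 3: out=1, reg = 0xF5A43
clock 4: out=1, reg = 0x7AD21
clock 5: out=1, reg = 0x3D690
clock 6: out=0, reg = 0x9EB48
clock 7: out=0, reg = 0x4F5A4
clock 8: out=0, reg = 0xA7AD2
clock 9: out=0, reg = 0xD3D69
clock 10: out=1, reg = 0x69EB4
clock 11: out=0, reg = 0xB4F5A
clock 12: out=0, reg = 0xDA7AD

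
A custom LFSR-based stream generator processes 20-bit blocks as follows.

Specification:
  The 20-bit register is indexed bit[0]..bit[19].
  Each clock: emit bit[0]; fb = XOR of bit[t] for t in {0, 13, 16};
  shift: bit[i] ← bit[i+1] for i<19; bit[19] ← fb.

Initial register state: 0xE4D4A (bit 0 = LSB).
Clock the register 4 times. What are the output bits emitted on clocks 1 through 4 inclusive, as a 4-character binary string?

0101

reg_0 = 0xE4D4A
clock 1: out=0, reg = 0x726A5
clock 2: out=1, reg = 0xB9352
clock 3: out=0, reg = 0xDC9A9
clock 4: out=1, reg = 0x6E4D4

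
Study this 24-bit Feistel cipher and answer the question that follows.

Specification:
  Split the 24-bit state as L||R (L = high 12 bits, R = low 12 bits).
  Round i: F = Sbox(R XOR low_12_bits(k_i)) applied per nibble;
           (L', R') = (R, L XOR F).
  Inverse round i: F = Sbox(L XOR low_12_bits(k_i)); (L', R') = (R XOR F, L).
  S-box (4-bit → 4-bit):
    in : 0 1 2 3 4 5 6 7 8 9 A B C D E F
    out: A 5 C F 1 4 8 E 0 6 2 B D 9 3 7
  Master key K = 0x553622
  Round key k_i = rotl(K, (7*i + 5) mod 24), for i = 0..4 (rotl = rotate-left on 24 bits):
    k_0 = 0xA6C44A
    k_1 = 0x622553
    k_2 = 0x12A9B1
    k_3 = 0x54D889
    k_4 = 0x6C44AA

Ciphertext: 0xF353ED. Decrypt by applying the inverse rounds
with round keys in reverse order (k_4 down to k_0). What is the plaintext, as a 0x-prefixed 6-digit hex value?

0xE4CFC6

s_0 = ciphertext = 0xF353ED
s_1 = InvRound(s_0, k_4) = 0x88AF35
s_2 = InvRound(s_1, k_3) = 0x59A88A
s_3 = InvRound(s_2, k_2) = 0x54159A
s_4 = InvRound(s_3, k_1) = 0xFC6541
s_5 = InvRound(s_4, k_0) = 0xE4CFC6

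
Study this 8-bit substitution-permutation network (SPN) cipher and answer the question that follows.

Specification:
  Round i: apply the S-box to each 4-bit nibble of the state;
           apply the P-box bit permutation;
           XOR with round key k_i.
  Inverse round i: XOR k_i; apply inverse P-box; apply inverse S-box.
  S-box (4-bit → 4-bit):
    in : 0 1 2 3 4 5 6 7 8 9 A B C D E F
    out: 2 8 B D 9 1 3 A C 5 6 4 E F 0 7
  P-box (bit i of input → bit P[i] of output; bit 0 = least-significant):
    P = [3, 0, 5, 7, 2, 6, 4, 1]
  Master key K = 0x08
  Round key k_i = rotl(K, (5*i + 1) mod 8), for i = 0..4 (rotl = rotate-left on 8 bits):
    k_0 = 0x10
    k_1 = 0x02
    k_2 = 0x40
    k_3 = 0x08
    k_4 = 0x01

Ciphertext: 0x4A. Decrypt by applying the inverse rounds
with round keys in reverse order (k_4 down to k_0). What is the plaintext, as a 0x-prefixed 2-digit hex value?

0xE3

s_0 = ciphertext = 0x4A
s_1 = InvRound(s_0, k_4) = 0x76
s_2 = InvRound(s_1, k_3) = 0xD9
s_3 = InvRound(s_2, k_2) = 0xB2
s_4 = InvRound(s_3, k_1) = 0xB8
s_5 = InvRound(s_4, k_0) = 0xE3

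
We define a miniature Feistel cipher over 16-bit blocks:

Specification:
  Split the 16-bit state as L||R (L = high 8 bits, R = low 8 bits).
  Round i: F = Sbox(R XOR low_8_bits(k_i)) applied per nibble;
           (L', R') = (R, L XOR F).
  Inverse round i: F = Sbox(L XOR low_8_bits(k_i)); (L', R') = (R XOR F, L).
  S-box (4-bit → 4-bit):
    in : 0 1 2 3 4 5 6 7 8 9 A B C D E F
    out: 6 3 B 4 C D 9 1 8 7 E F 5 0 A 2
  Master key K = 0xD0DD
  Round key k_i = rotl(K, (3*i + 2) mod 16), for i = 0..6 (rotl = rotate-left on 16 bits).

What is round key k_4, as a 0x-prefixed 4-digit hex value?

0x7437

K = 0xD0DD
k_0 = rotl(K, (3*0+2) mod 16) = rotl(K, 2) = 0x4377
k_1 = rotl(K, (3*1+2) mod 16) = rotl(K, 5) = 0x1BBA
k_2 = rotl(K, (3*2+2) mod 16) = rotl(K, 8) = 0xDDD0
k_3 = rotl(K, (3*3+2) mod 16) = rotl(K, 11) = 0xEE86
k_4 = rotl(K, (3*4+2) mod 16) = rotl(K, 14) = 0x7437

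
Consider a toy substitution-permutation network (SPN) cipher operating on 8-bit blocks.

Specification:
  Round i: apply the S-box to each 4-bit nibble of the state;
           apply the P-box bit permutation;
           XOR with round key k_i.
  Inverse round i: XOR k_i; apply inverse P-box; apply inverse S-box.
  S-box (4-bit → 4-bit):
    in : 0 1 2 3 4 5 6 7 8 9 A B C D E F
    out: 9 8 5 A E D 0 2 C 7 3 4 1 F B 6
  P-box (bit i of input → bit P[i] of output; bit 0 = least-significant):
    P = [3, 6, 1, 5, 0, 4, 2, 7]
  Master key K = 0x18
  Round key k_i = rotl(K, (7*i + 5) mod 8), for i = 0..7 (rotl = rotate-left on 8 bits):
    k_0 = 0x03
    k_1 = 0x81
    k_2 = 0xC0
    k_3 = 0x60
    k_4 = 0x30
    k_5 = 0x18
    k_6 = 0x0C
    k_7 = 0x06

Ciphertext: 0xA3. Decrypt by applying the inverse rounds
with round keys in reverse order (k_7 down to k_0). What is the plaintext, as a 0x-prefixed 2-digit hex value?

s_0 = ciphertext = 0xA3
s_1 = InvRound(s_0, k_7) = 0x51
s_2 = InvRound(s_1, k_6) = 0x9A
s_3 = InvRound(s_2, k_5) = 0x1B
s_4 = InvRound(s_3, k_4) = 0xC5
s_5 = InvRound(s_4, k_3) = 0x51
s_6 = InvRound(s_5, k_2) = 0xE6
s_7 = InvRound(s_6, k_1) = 0x24
s_8 = InvRound(s_7, k_0) = 0x28

0x28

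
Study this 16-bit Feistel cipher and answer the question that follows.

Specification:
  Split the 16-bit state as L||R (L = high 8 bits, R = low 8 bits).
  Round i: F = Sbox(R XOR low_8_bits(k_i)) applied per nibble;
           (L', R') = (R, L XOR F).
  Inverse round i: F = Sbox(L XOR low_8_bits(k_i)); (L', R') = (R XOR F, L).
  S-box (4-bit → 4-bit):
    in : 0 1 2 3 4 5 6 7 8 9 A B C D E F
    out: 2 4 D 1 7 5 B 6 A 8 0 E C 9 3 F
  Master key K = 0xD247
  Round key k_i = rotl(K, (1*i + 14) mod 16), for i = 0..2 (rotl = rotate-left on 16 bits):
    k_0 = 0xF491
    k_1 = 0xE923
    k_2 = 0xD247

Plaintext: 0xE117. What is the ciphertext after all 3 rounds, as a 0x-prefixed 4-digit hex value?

0xAF70

s_0 = plaintext = 0xE117
s_1 = Round(s_0, k_0) = 0x174A
s_2 = Round(s_1, k_1) = 0x4AAF
s_3 = Round(s_2, k_2) = 0xAF70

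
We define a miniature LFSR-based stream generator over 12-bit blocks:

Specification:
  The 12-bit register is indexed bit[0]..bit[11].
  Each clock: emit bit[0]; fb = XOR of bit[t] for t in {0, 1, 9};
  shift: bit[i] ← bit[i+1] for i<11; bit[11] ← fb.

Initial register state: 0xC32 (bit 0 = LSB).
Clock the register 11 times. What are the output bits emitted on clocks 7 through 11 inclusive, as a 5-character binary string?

00001

reg_0 = 0xC32
clock 1: out=0, reg = 0xE19
clock 2: out=1, reg = 0x70C
clock 3: out=0, reg = 0xB86
clock 4: out=0, reg = 0x5C3
clock 5: out=1, reg = 0x2E1
clock 6: out=1, reg = 0x170
clock 7: out=0, reg = 0x0B8
clock 8: out=0, reg = 0x05C
clock 9: out=0, reg = 0x02E
clock 10: out=0, reg = 0x817
clock 11: out=1, reg = 0x40B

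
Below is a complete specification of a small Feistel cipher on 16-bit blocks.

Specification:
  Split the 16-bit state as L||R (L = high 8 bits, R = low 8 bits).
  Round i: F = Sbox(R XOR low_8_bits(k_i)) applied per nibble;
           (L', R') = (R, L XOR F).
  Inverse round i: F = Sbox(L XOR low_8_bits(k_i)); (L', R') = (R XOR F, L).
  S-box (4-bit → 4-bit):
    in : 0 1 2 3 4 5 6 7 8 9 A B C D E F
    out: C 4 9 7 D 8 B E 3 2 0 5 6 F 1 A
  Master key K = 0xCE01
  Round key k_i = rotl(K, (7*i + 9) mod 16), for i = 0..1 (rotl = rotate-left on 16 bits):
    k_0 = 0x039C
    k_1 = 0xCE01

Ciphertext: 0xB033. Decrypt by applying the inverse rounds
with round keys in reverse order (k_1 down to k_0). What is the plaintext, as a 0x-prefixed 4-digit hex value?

0x1567

s_0 = ciphertext = 0xB033
s_1 = InvRound(s_0, k_1) = 0x67B0
s_2 = InvRound(s_1, k_0) = 0x1567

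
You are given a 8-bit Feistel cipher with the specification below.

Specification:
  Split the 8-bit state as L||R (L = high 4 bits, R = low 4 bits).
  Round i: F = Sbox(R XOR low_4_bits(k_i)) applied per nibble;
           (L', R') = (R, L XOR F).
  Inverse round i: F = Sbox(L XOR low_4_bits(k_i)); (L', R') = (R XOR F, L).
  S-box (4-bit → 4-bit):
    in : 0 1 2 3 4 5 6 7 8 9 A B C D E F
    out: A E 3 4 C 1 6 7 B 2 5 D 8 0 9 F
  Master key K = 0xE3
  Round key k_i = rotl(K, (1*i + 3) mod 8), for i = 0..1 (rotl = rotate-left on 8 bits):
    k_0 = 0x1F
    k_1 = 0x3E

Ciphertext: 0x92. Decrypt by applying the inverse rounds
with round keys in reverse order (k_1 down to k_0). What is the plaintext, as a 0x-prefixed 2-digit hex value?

0xC5

s_0 = ciphertext = 0x92
s_1 = InvRound(s_0, k_1) = 0x59
s_2 = InvRound(s_1, k_0) = 0xC5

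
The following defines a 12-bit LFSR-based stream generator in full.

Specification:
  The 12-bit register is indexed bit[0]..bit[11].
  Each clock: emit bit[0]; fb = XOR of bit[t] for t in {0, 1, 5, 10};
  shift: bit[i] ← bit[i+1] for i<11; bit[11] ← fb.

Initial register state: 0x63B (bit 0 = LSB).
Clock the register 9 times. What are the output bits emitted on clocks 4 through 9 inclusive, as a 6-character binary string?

reg_0 = 0x63B
clock 1: out=1, reg = 0x31D
clock 2: out=1, reg = 0x98E
clock 3: out=0, reg = 0xCC7
clock 4: out=1, reg = 0xE63
clock 5: out=1, reg = 0x731
clock 6: out=1, reg = 0xB98
clock 7: out=0, reg = 0x5CC
clock 8: out=0, reg = 0xAE6
clock 9: out=0, reg = 0x573

111000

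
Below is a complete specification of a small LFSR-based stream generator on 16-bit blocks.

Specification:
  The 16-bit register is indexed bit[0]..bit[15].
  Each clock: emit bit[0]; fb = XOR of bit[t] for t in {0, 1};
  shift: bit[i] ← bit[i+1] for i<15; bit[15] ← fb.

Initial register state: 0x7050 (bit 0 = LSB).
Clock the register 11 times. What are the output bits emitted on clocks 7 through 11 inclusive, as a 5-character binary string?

10000

reg_0 = 0x7050
clock 1: out=0, reg = 0x3828
clock 2: out=0, reg = 0x1C14
clock 3: out=0, reg = 0x0E0A
clock 4: out=0, reg = 0x8705
clock 5: out=1, reg = 0xC382
clock 6: out=0, reg = 0xE1C1
clock 7: out=1, reg = 0xF0E0
clock 8: out=0, reg = 0x7870
clock 9: out=0, reg = 0x3C38
clock 10: out=0, reg = 0x1E1C
clock 11: out=0, reg = 0x0F0E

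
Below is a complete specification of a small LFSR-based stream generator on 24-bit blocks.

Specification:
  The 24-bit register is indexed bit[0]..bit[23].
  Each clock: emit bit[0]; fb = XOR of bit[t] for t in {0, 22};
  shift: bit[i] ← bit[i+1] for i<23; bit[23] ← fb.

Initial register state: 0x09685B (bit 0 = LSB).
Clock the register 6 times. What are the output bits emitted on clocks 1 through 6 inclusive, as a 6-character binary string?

110110

reg_0 = 0x09685B
clock 1: out=1, reg = 0x84B42D
clock 2: out=1, reg = 0xC25A16
clock 3: out=0, reg = 0xE12D0B
clock 4: out=1, reg = 0x709685
clock 5: out=1, reg = 0x384B42
clock 6: out=0, reg = 0x1C25A1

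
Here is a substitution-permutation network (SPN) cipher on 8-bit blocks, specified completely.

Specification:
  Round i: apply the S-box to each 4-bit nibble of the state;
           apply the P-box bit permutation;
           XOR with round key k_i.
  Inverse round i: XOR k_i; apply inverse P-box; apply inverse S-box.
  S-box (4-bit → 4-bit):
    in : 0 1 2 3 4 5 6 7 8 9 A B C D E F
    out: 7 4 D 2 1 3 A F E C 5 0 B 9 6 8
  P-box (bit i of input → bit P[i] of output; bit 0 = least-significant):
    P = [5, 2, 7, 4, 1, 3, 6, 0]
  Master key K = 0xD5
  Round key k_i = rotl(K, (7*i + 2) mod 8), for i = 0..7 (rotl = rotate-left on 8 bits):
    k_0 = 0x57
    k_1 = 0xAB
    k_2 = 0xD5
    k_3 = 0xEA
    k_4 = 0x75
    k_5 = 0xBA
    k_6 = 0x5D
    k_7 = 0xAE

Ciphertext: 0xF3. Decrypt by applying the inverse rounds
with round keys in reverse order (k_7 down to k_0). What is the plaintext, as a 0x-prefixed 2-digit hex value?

s_0 = ciphertext = 0xF3
s_1 = InvRound(s_0, k_7) = 0x86
s_2 = InvRound(s_1, k_6) = 0x79
s_3 = InvRound(s_2, k_5) = 0x21
s_4 = InvRound(s_3, k_4) = 0x16
s_5 = InvRound(s_4, k_3) = 0xE7
s_6 = InvRound(s_5, k_2) = 0x4D
s_7 = InvRound(s_6, k_1) = 0xA0
s_8 = InvRound(s_7, k_0) = 0x27

0x27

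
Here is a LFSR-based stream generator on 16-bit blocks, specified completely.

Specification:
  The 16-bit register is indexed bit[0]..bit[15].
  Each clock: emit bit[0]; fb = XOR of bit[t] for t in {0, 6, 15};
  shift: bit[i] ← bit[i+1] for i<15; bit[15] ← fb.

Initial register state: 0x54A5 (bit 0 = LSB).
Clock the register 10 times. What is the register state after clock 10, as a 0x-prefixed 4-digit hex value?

reg_0 = 0x54A5
clock 1: out=1, reg = 0xAA52
clock 2: out=0, reg = 0x5529
clock 3: out=1, reg = 0xAA94
clock 4: out=0, reg = 0xD54A
clock 5: out=0, reg = 0x6AA5
clock 6: out=1, reg = 0xB552
clock 7: out=0, reg = 0x5AA9
clock 8: out=1, reg = 0xAD54
clock 9: out=0, reg = 0x56AA
clock 10: out=0, reg = 0x2B55

0x2B55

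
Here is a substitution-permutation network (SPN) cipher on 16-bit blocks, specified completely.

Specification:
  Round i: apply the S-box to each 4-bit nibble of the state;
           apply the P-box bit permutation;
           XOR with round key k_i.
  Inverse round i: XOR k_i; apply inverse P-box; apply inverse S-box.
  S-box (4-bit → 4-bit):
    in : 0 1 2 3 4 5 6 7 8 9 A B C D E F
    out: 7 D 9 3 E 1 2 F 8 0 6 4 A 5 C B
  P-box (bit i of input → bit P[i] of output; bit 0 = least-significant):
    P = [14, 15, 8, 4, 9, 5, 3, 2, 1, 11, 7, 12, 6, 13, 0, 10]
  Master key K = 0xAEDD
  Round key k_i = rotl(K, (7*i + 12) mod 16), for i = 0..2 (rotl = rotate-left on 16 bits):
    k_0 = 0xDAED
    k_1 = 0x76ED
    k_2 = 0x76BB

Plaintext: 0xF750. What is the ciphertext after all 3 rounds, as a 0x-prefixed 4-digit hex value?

s_0 = plaintext = 0xF750
s_1 = Round(s_0, k_0) = 0x252F
s_2 = Round(s_1, k_1) = 0xB0BB
s_3 = Round(s_2, k_2) = 0x7F30

0x7F30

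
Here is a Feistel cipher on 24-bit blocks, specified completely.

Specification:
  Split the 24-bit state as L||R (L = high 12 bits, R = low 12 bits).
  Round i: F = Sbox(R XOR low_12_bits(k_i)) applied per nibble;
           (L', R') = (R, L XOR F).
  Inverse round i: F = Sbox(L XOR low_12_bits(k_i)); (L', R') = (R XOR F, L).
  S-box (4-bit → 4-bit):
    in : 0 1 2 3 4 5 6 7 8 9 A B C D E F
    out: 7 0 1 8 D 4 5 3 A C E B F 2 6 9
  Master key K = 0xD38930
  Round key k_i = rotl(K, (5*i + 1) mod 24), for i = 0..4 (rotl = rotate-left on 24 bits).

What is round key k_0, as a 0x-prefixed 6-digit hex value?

K = 0xD38930
k_0 = rotl(K, (5*0+1) mod 24) = rotl(K, 1) = 0xA71261

0xA71261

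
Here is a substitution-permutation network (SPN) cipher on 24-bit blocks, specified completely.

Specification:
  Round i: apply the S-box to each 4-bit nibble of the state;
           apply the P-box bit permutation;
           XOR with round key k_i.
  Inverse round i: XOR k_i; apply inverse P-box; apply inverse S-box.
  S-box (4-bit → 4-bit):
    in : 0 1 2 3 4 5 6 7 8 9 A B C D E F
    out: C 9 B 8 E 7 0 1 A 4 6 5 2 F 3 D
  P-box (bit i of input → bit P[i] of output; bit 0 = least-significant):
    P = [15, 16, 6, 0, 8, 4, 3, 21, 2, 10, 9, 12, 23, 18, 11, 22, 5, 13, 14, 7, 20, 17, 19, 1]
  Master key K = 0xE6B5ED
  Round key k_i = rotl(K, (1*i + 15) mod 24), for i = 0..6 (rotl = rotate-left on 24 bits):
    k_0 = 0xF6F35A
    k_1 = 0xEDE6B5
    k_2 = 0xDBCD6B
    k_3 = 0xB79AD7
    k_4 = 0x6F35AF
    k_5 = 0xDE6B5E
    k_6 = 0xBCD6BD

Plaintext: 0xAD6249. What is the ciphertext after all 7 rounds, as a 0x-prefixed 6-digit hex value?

s_0 = plaintext = 0xAD6249
s_1 = Round(s_0, k_0) = 0xDC87A6
s_2 = Round(s_1, k_1) = 0xB3C6AB
s_3 = Round(s_2, k_2) = 0xC74DB3
s_4 = Round(s_3, k_3) = 0xF185FA
s_5 = Round(s_4, k_4) = 0x123241
s_6 = Round(s_5, k_5) = 0xAEDFE1
s_7 = Round(s_6, k_6) = 0x726D88

0x726D88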